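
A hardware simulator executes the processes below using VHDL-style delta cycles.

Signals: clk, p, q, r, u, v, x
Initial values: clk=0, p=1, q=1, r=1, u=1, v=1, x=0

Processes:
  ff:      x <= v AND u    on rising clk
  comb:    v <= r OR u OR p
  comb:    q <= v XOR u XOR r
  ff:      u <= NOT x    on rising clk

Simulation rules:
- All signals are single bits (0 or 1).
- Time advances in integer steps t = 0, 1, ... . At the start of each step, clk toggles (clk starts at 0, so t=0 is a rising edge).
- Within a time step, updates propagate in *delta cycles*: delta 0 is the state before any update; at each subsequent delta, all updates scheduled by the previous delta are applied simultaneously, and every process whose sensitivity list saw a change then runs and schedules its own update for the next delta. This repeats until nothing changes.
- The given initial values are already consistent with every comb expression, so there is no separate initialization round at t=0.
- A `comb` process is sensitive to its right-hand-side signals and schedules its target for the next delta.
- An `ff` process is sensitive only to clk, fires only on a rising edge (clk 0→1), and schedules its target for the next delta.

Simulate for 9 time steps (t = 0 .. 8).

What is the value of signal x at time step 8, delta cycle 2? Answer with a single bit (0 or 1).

1

[bits: u,p,clk,v,q,r,x]
t=0: Δ0=1101110 Δ1=1111110 Δ2=1111111 | 2Δ
t=1: Δ0=1111111 Δ1=1101111 | 1Δ
t=2: Δ0=1101111 Δ1=1111111 Δ2=0111111 Δ3=0111011 | 3Δ
t=3: Δ0=0111011 Δ1=0101011 | 1Δ
t=4: Δ0=0101011 Δ1=0111011 Δ2=0111010 | 2Δ
t=5: Δ0=0111010 Δ1=0101010 | 1Δ
t=6: Δ0=0101010 Δ1=0111010 Δ2=1111010 Δ3=1111110 | 3Δ
t=7: Δ0=1111110 Δ1=1101110 | 1Δ
t=8: Δ0=1101110 Δ1=1111110 Δ2=1111111 | 2Δ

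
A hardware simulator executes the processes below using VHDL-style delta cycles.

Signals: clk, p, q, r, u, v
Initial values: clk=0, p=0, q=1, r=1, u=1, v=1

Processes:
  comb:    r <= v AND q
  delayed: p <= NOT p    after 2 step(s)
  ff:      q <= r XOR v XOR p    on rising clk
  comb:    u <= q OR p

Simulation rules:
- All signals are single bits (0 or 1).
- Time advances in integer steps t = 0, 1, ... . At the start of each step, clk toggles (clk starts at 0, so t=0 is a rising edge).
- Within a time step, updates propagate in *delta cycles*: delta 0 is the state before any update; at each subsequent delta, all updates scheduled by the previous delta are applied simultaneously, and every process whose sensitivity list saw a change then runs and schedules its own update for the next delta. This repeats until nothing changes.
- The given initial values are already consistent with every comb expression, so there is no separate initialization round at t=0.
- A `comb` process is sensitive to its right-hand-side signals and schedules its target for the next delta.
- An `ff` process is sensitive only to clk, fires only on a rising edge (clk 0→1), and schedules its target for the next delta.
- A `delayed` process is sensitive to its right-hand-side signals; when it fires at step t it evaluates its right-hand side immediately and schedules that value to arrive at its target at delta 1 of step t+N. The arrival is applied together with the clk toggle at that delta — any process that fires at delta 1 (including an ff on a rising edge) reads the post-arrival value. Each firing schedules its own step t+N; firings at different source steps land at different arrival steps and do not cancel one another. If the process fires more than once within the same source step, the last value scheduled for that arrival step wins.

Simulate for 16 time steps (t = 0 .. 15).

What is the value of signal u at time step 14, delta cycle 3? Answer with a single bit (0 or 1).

1

t0.Δ0 clk=0 q=1 p=0 v=1 r=1 u=1
t0.Δ1 clk=1 q=1 p=0 v=1 r=1 u=1
t0.Δ2 clk=1 q=0 p=0 v=1 r=1 u=1
t0.Δ3 clk=1 q=0 p=0 v=1 r=0 u=0
t1.Δ0 clk=1 q=0 p=0 v=1 r=0 u=0
t1.Δ1 clk=0 q=0 p=0 v=1 r=0 u=0
t2.Δ0 clk=0 q=0 p=0 v=1 r=0 u=0
t2.Δ1 clk=1 q=0 p=0 v=1 r=0 u=0
t2.Δ2 clk=1 q=1 p=0 v=1 r=0 u=0
t2.Δ3 clk=1 q=1 p=0 v=1 r=1 u=1
t3.Δ0 clk=1 q=1 p=0 v=1 r=1 u=1
t3.Δ1 clk=0 q=1 p=0 v=1 r=1 u=1
t4.Δ0 clk=0 q=1 p=0 v=1 r=1 u=1
t4.Δ1 clk=1 q=1 p=0 v=1 r=1 u=1
t4.Δ2 clk=1 q=0 p=0 v=1 r=1 u=1
t4.Δ3 clk=1 q=0 p=0 v=1 r=0 u=0
t5.Δ0 clk=1 q=0 p=0 v=1 r=0 u=0
t5.Δ1 clk=0 q=0 p=0 v=1 r=0 u=0
t6.Δ0 clk=0 q=0 p=0 v=1 r=0 u=0
t6.Δ1 clk=1 q=0 p=0 v=1 r=0 u=0
t6.Δ2 clk=1 q=1 p=0 v=1 r=0 u=0
t6.Δ3 clk=1 q=1 p=0 v=1 r=1 u=1
t7.Δ0 clk=1 q=1 p=0 v=1 r=1 u=1
t7.Δ1 clk=0 q=1 p=0 v=1 r=1 u=1
t8.Δ0 clk=0 q=1 p=0 v=1 r=1 u=1
t8.Δ1 clk=1 q=1 p=0 v=1 r=1 u=1
t8.Δ2 clk=1 q=0 p=0 v=1 r=1 u=1
t8.Δ3 clk=1 q=0 p=0 v=1 r=0 u=0
t9.Δ0 clk=1 q=0 p=0 v=1 r=0 u=0
t9.Δ1 clk=0 q=0 p=0 v=1 r=0 u=0
t10.Δ0 clk=0 q=0 p=0 v=1 r=0 u=0
t10.Δ1 clk=1 q=0 p=0 v=1 r=0 u=0
t10.Δ2 clk=1 q=1 p=0 v=1 r=0 u=0
t10.Δ3 clk=1 q=1 p=0 v=1 r=1 u=1
t11.Δ0 clk=1 q=1 p=0 v=1 r=1 u=1
t11.Δ1 clk=0 q=1 p=0 v=1 r=1 u=1
t12.Δ0 clk=0 q=1 p=0 v=1 r=1 u=1
t12.Δ1 clk=1 q=1 p=0 v=1 r=1 u=1
t12.Δ2 clk=1 q=0 p=0 v=1 r=1 u=1
t12.Δ3 clk=1 q=0 p=0 v=1 r=0 u=0
t13.Δ0 clk=1 q=0 p=0 v=1 r=0 u=0
t13.Δ1 clk=0 q=0 p=0 v=1 r=0 u=0
t14.Δ0 clk=0 q=0 p=0 v=1 r=0 u=0
t14.Δ1 clk=1 q=0 p=0 v=1 r=0 u=0
t14.Δ2 clk=1 q=1 p=0 v=1 r=0 u=0
t14.Δ3 clk=1 q=1 p=0 v=1 r=1 u=1
t15.Δ0 clk=1 q=1 p=0 v=1 r=1 u=1
t15.Δ1 clk=0 q=1 p=0 v=1 r=1 u=1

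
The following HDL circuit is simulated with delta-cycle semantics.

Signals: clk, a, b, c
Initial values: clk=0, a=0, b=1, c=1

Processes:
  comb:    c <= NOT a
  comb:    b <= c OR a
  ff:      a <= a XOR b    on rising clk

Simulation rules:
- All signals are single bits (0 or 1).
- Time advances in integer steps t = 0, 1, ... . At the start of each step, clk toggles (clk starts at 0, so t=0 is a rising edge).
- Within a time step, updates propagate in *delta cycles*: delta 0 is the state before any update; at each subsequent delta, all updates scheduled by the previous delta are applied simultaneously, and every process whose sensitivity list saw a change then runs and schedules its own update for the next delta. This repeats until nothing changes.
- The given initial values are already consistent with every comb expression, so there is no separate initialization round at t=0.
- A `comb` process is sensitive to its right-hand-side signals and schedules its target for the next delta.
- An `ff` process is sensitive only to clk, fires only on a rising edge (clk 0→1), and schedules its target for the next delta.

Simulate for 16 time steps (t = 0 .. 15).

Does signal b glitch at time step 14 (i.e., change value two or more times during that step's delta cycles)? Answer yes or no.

yes

t0.Δ0 b=1 c=1 clk=0 a=0
t0.Δ1 b=1 c=1 clk=1 a=0
t0.Δ2 b=1 c=1 clk=1 a=1
t0.Δ3 b=1 c=0 clk=1 a=1
t1.Δ0 b=1 c=0 clk=1 a=1
t1.Δ1 b=1 c=0 clk=0 a=1
t2.Δ0 b=1 c=0 clk=0 a=1
t2.Δ1 b=1 c=0 clk=1 a=1
t2.Δ2 b=1 c=0 clk=1 a=0
t2.Δ3 b=0 c=1 clk=1 a=0
t2.Δ4 b=1 c=1 clk=1 a=0
t3.Δ0 b=1 c=1 clk=1 a=0
t3.Δ1 b=1 c=1 clk=0 a=0
t4.Δ0 b=1 c=1 clk=0 a=0
t4.Δ1 b=1 c=1 clk=1 a=0
t4.Δ2 b=1 c=1 clk=1 a=1
t4.Δ3 b=1 c=0 clk=1 a=1
t5.Δ0 b=1 c=0 clk=1 a=1
t5.Δ1 b=1 c=0 clk=0 a=1
t6.Δ0 b=1 c=0 clk=0 a=1
t6.Δ1 b=1 c=0 clk=1 a=1
t6.Δ2 b=1 c=0 clk=1 a=0
t6.Δ3 b=0 c=1 clk=1 a=0
t6.Δ4 b=1 c=1 clk=1 a=0
t7.Δ0 b=1 c=1 clk=1 a=0
t7.Δ1 b=1 c=1 clk=0 a=0
t8.Δ0 b=1 c=1 clk=0 a=0
t8.Δ1 b=1 c=1 clk=1 a=0
t8.Δ2 b=1 c=1 clk=1 a=1
t8.Δ3 b=1 c=0 clk=1 a=1
t9.Δ0 b=1 c=0 clk=1 a=1
t9.Δ1 b=1 c=0 clk=0 a=1
t10.Δ0 b=1 c=0 clk=0 a=1
t10.Δ1 b=1 c=0 clk=1 a=1
t10.Δ2 b=1 c=0 clk=1 a=0
t10.Δ3 b=0 c=1 clk=1 a=0
t10.Δ4 b=1 c=1 clk=1 a=0
t11.Δ0 b=1 c=1 clk=1 a=0
t11.Δ1 b=1 c=1 clk=0 a=0
t12.Δ0 b=1 c=1 clk=0 a=0
t12.Δ1 b=1 c=1 clk=1 a=0
t12.Δ2 b=1 c=1 clk=1 a=1
t12.Δ3 b=1 c=0 clk=1 a=1
t13.Δ0 b=1 c=0 clk=1 a=1
t13.Δ1 b=1 c=0 clk=0 a=1
t14.Δ0 b=1 c=0 clk=0 a=1
t14.Δ1 b=1 c=0 clk=1 a=1
t14.Δ2 b=1 c=0 clk=1 a=0
t14.Δ3 b=0 c=1 clk=1 a=0
t14.Δ4 b=1 c=1 clk=1 a=0
t15.Δ0 b=1 c=1 clk=1 a=0
t15.Δ1 b=1 c=1 clk=0 a=0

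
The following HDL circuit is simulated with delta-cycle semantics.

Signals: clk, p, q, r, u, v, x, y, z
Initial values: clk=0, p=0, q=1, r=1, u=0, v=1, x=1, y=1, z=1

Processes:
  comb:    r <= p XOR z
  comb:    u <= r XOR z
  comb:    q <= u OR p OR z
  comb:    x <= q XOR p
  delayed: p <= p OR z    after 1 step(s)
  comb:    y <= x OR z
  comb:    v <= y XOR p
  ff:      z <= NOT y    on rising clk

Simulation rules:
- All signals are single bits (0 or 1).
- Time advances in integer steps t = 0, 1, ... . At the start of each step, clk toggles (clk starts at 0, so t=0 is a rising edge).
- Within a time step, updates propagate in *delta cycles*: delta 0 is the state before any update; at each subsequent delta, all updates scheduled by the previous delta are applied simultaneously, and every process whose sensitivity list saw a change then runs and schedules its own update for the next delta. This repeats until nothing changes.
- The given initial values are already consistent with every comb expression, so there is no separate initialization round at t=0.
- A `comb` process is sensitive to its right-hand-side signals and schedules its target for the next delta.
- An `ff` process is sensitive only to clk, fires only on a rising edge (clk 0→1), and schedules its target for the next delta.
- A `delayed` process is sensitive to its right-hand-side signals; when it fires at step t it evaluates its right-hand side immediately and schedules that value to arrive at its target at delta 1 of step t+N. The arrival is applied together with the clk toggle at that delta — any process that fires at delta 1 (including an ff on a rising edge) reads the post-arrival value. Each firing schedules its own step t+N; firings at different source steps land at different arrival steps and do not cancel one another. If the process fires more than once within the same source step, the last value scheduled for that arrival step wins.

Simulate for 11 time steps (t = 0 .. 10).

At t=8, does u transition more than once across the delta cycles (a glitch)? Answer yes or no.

[bits: x,clk,q,u,v,r,z,p,y]
t=0: Δ0=101011101 Δ1=111011101 Δ2=111011001 Δ3=110110001 Δ4=011010001 Δ5=110010000 Δ6=010000001 Δ7=010010000 Δ8=010000000 | 8Δ
t=1: Δ0=010000000 Δ1=000000000 | 1Δ
t=2: Δ0=000000000 Δ1=010000000 Δ2=010000100 Δ3=011101101 Δ4=111011101 | 4Δ
t=3: Δ0=111011101 Δ1=101011111 Δ2=001000111 Δ3=001100111 | 3Δ
t=4: Δ0=001100111 Δ1=011100111 Δ2=011100011 Δ3=011001010 Δ4=011111010 | 4Δ
t=5: Δ0=011111010 Δ1=001111010 | 1Δ
t=6: Δ0=001111010 Δ1=011111010 Δ2=011111110 Δ3=011010111 Δ4=011100111 | 4Δ
t=7: Δ0=011100111 Δ1=001100111 | 1Δ
t=8: Δ0=001100111 Δ1=011100111 Δ2=011100011 Δ3=011001010 Δ4=011111010 | 4Δ
t=9: Δ0=011111010 Δ1=001111010 | 1Δ
t=10: Δ0=001111010 Δ1=011111010 Δ2=011111110 Δ3=011010111 Δ4=011100111 | 4Δ

yes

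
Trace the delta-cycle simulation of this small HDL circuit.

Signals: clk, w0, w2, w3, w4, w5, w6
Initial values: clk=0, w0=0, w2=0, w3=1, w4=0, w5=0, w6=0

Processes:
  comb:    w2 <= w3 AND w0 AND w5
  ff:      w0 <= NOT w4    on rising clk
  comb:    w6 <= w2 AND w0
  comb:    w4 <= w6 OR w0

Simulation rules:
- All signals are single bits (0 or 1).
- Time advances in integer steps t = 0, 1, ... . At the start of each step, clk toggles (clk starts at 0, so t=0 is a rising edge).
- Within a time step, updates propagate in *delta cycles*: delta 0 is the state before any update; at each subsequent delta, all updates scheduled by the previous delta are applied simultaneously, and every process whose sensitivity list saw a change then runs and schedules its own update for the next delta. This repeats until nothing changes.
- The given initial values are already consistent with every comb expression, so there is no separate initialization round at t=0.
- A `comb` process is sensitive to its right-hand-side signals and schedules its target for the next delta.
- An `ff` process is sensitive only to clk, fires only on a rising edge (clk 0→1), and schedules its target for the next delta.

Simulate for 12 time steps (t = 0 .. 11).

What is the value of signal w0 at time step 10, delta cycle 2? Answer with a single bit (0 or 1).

t0.Δ0 w0=0 w6=0 clk=0 w5=0 w3=1 w2=0 w4=0
t0.Δ1 w0=0 w6=0 clk=1 w5=0 w3=1 w2=0 w4=0
t0.Δ2 w0=1 w6=0 clk=1 w5=0 w3=1 w2=0 w4=0
t0.Δ3 w0=1 w6=0 clk=1 w5=0 w3=1 w2=0 w4=1
t1.Δ0 w0=1 w6=0 clk=1 w5=0 w3=1 w2=0 w4=1
t1.Δ1 w0=1 w6=0 clk=0 w5=0 w3=1 w2=0 w4=1
t2.Δ0 w0=1 w6=0 clk=0 w5=0 w3=1 w2=0 w4=1
t2.Δ1 w0=1 w6=0 clk=1 w5=0 w3=1 w2=0 w4=1
t2.Δ2 w0=0 w6=0 clk=1 w5=0 w3=1 w2=0 w4=1
t2.Δ3 w0=0 w6=0 clk=1 w5=0 w3=1 w2=0 w4=0
t3.Δ0 w0=0 w6=0 clk=1 w5=0 w3=1 w2=0 w4=0
t3.Δ1 w0=0 w6=0 clk=0 w5=0 w3=1 w2=0 w4=0
t4.Δ0 w0=0 w6=0 clk=0 w5=0 w3=1 w2=0 w4=0
t4.Δ1 w0=0 w6=0 clk=1 w5=0 w3=1 w2=0 w4=0
t4.Δ2 w0=1 w6=0 clk=1 w5=0 w3=1 w2=0 w4=0
t4.Δ3 w0=1 w6=0 clk=1 w5=0 w3=1 w2=0 w4=1
t5.Δ0 w0=1 w6=0 clk=1 w5=0 w3=1 w2=0 w4=1
t5.Δ1 w0=1 w6=0 clk=0 w5=0 w3=1 w2=0 w4=1
t6.Δ0 w0=1 w6=0 clk=0 w5=0 w3=1 w2=0 w4=1
t6.Δ1 w0=1 w6=0 clk=1 w5=0 w3=1 w2=0 w4=1
t6.Δ2 w0=0 w6=0 clk=1 w5=0 w3=1 w2=0 w4=1
t6.Δ3 w0=0 w6=0 clk=1 w5=0 w3=1 w2=0 w4=0
t7.Δ0 w0=0 w6=0 clk=1 w5=0 w3=1 w2=0 w4=0
t7.Δ1 w0=0 w6=0 clk=0 w5=0 w3=1 w2=0 w4=0
t8.Δ0 w0=0 w6=0 clk=0 w5=0 w3=1 w2=0 w4=0
t8.Δ1 w0=0 w6=0 clk=1 w5=0 w3=1 w2=0 w4=0
t8.Δ2 w0=1 w6=0 clk=1 w5=0 w3=1 w2=0 w4=0
t8.Δ3 w0=1 w6=0 clk=1 w5=0 w3=1 w2=0 w4=1
t9.Δ0 w0=1 w6=0 clk=1 w5=0 w3=1 w2=0 w4=1
t9.Δ1 w0=1 w6=0 clk=0 w5=0 w3=1 w2=0 w4=1
t10.Δ0 w0=1 w6=0 clk=0 w5=0 w3=1 w2=0 w4=1
t10.Δ1 w0=1 w6=0 clk=1 w5=0 w3=1 w2=0 w4=1
t10.Δ2 w0=0 w6=0 clk=1 w5=0 w3=1 w2=0 w4=1
t10.Δ3 w0=0 w6=0 clk=1 w5=0 w3=1 w2=0 w4=0
t11.Δ0 w0=0 w6=0 clk=1 w5=0 w3=1 w2=0 w4=0
t11.Δ1 w0=0 w6=0 clk=0 w5=0 w3=1 w2=0 w4=0

0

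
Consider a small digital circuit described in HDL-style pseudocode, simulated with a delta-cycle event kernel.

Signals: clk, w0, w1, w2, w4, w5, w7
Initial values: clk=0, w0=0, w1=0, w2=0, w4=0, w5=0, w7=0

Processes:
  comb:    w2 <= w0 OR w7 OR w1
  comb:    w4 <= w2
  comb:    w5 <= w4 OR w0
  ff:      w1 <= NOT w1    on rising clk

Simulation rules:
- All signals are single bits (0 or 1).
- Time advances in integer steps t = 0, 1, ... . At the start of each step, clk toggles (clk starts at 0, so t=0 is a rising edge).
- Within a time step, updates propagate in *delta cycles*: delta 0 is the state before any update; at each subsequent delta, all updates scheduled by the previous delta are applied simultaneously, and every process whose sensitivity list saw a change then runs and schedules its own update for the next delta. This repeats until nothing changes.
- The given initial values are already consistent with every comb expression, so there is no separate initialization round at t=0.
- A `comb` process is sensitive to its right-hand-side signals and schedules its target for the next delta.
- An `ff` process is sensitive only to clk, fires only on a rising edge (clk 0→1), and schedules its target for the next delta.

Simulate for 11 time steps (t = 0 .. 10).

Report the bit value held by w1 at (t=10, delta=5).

0

t=0 Δ0: w4=0 w5=0 w0=0 w7=0 w2=0 clk=0 w1=0
  Δ1: clk:0→1
  Δ2: w1:0→1
  Δ3: w2:0→1
  Δ4: w4:0→1
  Δ5: w5:0→1
  (5Δ to stable)
t=1 Δ0: w4=1 w5=1 w0=0 w7=0 w2=1 clk=1 w1=1
  Δ1: clk:1→0
  (1Δ to stable)
t=2 Δ0: w4=1 w5=1 w0=0 w7=0 w2=1 clk=0 w1=1
  Δ1: clk:0→1
  Δ2: w1:1→0
  Δ3: w2:1→0
  Δ4: w4:1→0
  Δ5: w5:1→0
  (5Δ to stable)
t=3 Δ0: w4=0 w5=0 w0=0 w7=0 w2=0 clk=1 w1=0
  Δ1: clk:1→0
  (1Δ to stable)
t=4 Δ0: w4=0 w5=0 w0=0 w7=0 w2=0 clk=0 w1=0
  Δ1: clk:0→1
  Δ2: w1:0→1
  Δ3: w2:0→1
  Δ4: w4:0→1
  Δ5: w5:0→1
  (5Δ to stable)
t=5 Δ0: w4=1 w5=1 w0=0 w7=0 w2=1 clk=1 w1=1
  Δ1: clk:1→0
  (1Δ to stable)
t=6 Δ0: w4=1 w5=1 w0=0 w7=0 w2=1 clk=0 w1=1
  Δ1: clk:0→1
  Δ2: w1:1→0
  Δ3: w2:1→0
  Δ4: w4:1→0
  Δ5: w5:1→0
  (5Δ to stable)
t=7 Δ0: w4=0 w5=0 w0=0 w7=0 w2=0 clk=1 w1=0
  Δ1: clk:1→0
  (1Δ to stable)
t=8 Δ0: w4=0 w5=0 w0=0 w7=0 w2=0 clk=0 w1=0
  Δ1: clk:0→1
  Δ2: w1:0→1
  Δ3: w2:0→1
  Δ4: w4:0→1
  Δ5: w5:0→1
  (5Δ to stable)
t=9 Δ0: w4=1 w5=1 w0=0 w7=0 w2=1 clk=1 w1=1
  Δ1: clk:1→0
  (1Δ to stable)
t=10 Δ0: w4=1 w5=1 w0=0 w7=0 w2=1 clk=0 w1=1
  Δ1: clk:0→1
  Δ2: w1:1→0
  Δ3: w2:1→0
  Δ4: w4:1→0
  Δ5: w5:1→0
  (5Δ to stable)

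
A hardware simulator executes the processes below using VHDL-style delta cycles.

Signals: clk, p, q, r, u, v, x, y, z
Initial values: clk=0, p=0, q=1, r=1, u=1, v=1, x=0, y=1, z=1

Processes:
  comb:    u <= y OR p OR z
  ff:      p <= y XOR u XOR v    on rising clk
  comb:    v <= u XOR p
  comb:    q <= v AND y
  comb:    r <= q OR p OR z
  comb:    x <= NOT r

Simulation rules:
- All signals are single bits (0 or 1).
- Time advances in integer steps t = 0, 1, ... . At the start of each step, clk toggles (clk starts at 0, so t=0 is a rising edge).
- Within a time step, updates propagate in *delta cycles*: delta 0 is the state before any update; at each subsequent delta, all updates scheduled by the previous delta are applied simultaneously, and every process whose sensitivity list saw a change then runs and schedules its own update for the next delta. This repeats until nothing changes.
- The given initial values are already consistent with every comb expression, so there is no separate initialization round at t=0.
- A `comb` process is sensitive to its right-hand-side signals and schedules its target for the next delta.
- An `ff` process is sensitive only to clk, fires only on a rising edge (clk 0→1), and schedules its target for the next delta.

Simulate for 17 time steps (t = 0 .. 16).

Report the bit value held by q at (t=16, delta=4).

t=0 Δ0: v=1 q=1 u=1 r=1 p=0 clk=0 z=1 x=0 y=1
  Δ1: clk:0→1
  Δ2: p:0→1
  Δ3: v:1→0
  Δ4: q:1→0
  (4Δ to stable)
t=1 Δ0: v=0 q=0 u=1 r=1 p=1 clk=1 z=1 x=0 y=1
  Δ1: clk:1→0
  (1Δ to stable)
t=2 Δ0: v=0 q=0 u=1 r=1 p=1 clk=0 z=1 x=0 y=1
  Δ1: clk:0→1
  Δ2: p:1→0
  Δ3: v:0→1
  Δ4: q:0→1
  (4Δ to stable)
t=3 Δ0: v=1 q=1 u=1 r=1 p=0 clk=1 z=1 x=0 y=1
  Δ1: clk:1→0
  (1Δ to stable)
t=4 Δ0: v=1 q=1 u=1 r=1 p=0 clk=0 z=1 x=0 y=1
  Δ1: clk:0→1
  Δ2: p:0→1
  Δ3: v:1→0
  Δ4: q:1→0
  (4Δ to stable)
t=5 Δ0: v=0 q=0 u=1 r=1 p=1 clk=1 z=1 x=0 y=1
  Δ1: clk:1→0
  (1Δ to stable)
t=6 Δ0: v=0 q=0 u=1 r=1 p=1 clk=0 z=1 x=0 y=1
  Δ1: clk:0→1
  Δ2: p:1→0
  Δ3: v:0→1
  Δ4: q:0→1
  (4Δ to stable)
t=7 Δ0: v=1 q=1 u=1 r=1 p=0 clk=1 z=1 x=0 y=1
  Δ1: clk:1→0
  (1Δ to stable)
t=8 Δ0: v=1 q=1 u=1 r=1 p=0 clk=0 z=1 x=0 y=1
  Δ1: clk:0→1
  Δ2: p:0→1
  Δ3: v:1→0
  Δ4: q:1→0
  (4Δ to stable)
t=9 Δ0: v=0 q=0 u=1 r=1 p=1 clk=1 z=1 x=0 y=1
  Δ1: clk:1→0
  (1Δ to stable)
t=10 Δ0: v=0 q=0 u=1 r=1 p=1 clk=0 z=1 x=0 y=1
  Δ1: clk:0→1
  Δ2: p:1→0
  Δ3: v:0→1
  Δ4: q:0→1
  (4Δ to stable)
t=11 Δ0: v=1 q=1 u=1 r=1 p=0 clk=1 z=1 x=0 y=1
  Δ1: clk:1→0
  (1Δ to stable)
t=12 Δ0: v=1 q=1 u=1 r=1 p=0 clk=0 z=1 x=0 y=1
  Δ1: clk:0→1
  Δ2: p:0→1
  Δ3: v:1→0
  Δ4: q:1→0
  (4Δ to stable)
t=13 Δ0: v=0 q=0 u=1 r=1 p=1 clk=1 z=1 x=0 y=1
  Δ1: clk:1→0
  (1Δ to stable)
t=14 Δ0: v=0 q=0 u=1 r=1 p=1 clk=0 z=1 x=0 y=1
  Δ1: clk:0→1
  Δ2: p:1→0
  Δ3: v:0→1
  Δ4: q:0→1
  (4Δ to stable)
t=15 Δ0: v=1 q=1 u=1 r=1 p=0 clk=1 z=1 x=0 y=1
  Δ1: clk:1→0
  (1Δ to stable)
t=16 Δ0: v=1 q=1 u=1 r=1 p=0 clk=0 z=1 x=0 y=1
  Δ1: clk:0→1
  Δ2: p:0→1
  Δ3: v:1→0
  Δ4: q:1→0
  (4Δ to stable)

0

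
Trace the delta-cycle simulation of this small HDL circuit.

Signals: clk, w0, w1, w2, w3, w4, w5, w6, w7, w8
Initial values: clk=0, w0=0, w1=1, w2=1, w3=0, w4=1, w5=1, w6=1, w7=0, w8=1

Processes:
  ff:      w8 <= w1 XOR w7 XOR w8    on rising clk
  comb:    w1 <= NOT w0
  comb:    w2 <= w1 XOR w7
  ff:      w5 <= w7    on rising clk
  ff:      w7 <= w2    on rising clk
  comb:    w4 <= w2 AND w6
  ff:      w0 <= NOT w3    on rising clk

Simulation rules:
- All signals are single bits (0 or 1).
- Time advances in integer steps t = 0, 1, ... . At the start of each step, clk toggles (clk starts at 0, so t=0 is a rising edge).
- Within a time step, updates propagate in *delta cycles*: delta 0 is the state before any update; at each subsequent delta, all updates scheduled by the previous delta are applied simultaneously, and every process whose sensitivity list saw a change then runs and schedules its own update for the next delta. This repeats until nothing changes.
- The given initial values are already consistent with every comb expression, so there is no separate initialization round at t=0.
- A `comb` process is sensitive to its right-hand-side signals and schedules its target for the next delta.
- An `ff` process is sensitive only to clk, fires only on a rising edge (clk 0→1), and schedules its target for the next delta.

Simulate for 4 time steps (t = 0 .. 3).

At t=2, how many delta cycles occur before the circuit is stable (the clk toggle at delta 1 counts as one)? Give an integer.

2

[bits: w6,w7,w3,w5,w1,clk,w2,w8,w4,w0]
t=0: Δ0=1001101110 Δ1=1001111110 Δ2=1100111011 Δ3=1100010011 Δ4=1100011001 Δ5=1100011011 | 5Δ
t=1: Δ0=1100011011 Δ1=1100001011 | 1Δ
t=2: Δ0=1100001011 Δ1=1100011011 Δ2=1101011111 | 2Δ
t=3: Δ0=1101011111 Δ1=1101001111 | 1Δ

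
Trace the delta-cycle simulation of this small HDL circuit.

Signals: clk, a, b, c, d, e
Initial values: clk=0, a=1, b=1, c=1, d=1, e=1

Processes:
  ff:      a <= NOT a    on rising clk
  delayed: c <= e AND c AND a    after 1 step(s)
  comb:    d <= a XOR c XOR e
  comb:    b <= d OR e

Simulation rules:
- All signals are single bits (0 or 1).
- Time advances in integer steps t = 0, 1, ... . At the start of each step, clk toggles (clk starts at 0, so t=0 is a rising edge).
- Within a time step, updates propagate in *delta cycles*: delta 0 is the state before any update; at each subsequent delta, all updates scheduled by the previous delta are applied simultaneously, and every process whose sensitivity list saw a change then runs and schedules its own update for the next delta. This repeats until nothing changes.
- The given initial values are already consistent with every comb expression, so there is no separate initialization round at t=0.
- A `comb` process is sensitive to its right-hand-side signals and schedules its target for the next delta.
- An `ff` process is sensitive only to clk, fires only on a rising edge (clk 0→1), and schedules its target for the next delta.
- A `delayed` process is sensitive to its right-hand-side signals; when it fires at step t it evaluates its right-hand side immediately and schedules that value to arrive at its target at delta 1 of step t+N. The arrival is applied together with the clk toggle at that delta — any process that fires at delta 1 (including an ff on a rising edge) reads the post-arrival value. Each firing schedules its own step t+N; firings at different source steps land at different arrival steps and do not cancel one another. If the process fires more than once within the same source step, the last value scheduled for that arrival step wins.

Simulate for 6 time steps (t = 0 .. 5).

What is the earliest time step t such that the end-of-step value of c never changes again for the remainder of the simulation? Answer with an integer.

t=0 Δ0: b=1 clk=0 c=1 a=1 d=1 e=1
  Δ1: clk:0→1
  Δ2: a:1→0
  Δ3: d:1→0
  (3Δ to stable)
t=1 Δ0: b=1 clk=1 c=1 a=0 d=0 e=1
  Δ1: clk:1→0, c:1→0
  Δ2: d:0→1
  (2Δ to stable)
t=2 Δ0: b=1 clk=0 c=0 a=0 d=1 e=1
  Δ1: clk:0→1
  Δ2: a:0→1
  Δ3: d:1→0
  (3Δ to stable)
t=3 Δ0: b=1 clk=1 c=0 a=1 d=0 e=1
  Δ1: clk:1→0
  (1Δ to stable)
t=4 Δ0: b=1 clk=0 c=0 a=1 d=0 e=1
  Δ1: clk:0→1
  Δ2: a:1→0
  Δ3: d:0→1
  (3Δ to stable)
t=5 Δ0: b=1 clk=1 c=0 a=0 d=1 e=1
  Δ1: clk:1→0
  (1Δ to stable)

1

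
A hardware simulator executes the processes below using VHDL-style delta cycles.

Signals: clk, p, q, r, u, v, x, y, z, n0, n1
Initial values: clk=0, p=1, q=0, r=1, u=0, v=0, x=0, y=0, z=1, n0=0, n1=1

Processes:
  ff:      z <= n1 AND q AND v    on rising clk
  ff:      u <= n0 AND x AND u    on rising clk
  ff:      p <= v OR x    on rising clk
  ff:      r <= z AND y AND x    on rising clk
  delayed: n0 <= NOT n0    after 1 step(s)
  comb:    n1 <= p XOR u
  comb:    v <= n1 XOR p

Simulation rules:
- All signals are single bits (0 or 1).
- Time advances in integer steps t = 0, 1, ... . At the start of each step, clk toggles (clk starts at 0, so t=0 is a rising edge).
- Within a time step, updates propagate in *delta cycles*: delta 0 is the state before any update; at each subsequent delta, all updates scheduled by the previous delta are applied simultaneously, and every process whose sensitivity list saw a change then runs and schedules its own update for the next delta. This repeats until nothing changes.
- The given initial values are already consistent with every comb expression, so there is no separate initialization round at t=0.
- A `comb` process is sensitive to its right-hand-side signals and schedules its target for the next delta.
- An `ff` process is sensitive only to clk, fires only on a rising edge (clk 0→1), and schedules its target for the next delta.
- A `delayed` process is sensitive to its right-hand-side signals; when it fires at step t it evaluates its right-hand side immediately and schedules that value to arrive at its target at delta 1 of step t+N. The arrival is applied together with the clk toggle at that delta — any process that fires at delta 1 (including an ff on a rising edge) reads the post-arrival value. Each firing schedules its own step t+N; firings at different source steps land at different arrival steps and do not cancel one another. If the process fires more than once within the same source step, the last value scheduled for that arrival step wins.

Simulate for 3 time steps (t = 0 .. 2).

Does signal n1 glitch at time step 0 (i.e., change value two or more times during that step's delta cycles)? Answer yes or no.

t0.Δ0 n1=1 q=0 p=1 clk=0 r=1 u=0 x=0 n0=0 z=1 y=0 v=0
t0.Δ1 n1=1 q=0 p=1 clk=1 r=1 u=0 x=0 n0=0 z=1 y=0 v=0
t0.Δ2 n1=1 q=0 p=0 clk=1 r=0 u=0 x=0 n0=0 z=0 y=0 v=0
t0.Δ3 n1=0 q=0 p=0 clk=1 r=0 u=0 x=0 n0=0 z=0 y=0 v=1
t0.Δ4 n1=0 q=0 p=0 clk=1 r=0 u=0 x=0 n0=0 z=0 y=0 v=0
t1.Δ0 n1=0 q=0 p=0 clk=1 r=0 u=0 x=0 n0=0 z=0 y=0 v=0
t1.Δ1 n1=0 q=0 p=0 clk=0 r=0 u=0 x=0 n0=0 z=0 y=0 v=0
t2.Δ0 n1=0 q=0 p=0 clk=0 r=0 u=0 x=0 n0=0 z=0 y=0 v=0
t2.Δ1 n1=0 q=0 p=0 clk=1 r=0 u=0 x=0 n0=0 z=0 y=0 v=0

no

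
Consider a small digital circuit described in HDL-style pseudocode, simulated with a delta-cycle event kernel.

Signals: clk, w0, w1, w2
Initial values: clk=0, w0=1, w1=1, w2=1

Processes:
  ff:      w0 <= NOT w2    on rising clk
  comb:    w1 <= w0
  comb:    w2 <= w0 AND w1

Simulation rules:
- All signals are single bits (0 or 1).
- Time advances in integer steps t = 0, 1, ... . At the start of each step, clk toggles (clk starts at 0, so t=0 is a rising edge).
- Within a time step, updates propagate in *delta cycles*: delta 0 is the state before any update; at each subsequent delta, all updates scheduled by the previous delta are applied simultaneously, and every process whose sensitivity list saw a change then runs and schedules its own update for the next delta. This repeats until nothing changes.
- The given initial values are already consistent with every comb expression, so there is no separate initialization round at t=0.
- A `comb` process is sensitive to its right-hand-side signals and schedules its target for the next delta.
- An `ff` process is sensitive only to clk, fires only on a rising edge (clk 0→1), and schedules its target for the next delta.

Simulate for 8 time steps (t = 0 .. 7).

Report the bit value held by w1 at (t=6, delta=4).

1

t=0 Δ0: clk=0 w2=1 w0=1 w1=1
  Δ1: clk:0→1
  Δ2: w0:1→0
  Δ3: w2:1→0, w1:1→0
  (3Δ to stable)
t=1 Δ0: clk=1 w2=0 w0=0 w1=0
  Δ1: clk:1→0
  (1Δ to stable)
t=2 Δ0: clk=0 w2=0 w0=0 w1=0
  Δ1: clk:0→1
  Δ2: w0:0→1
  Δ3: w1:0→1
  Δ4: w2:0→1
  (4Δ to stable)
t=3 Δ0: clk=1 w2=1 w0=1 w1=1
  Δ1: clk:1→0
  (1Δ to stable)
t=4 Δ0: clk=0 w2=1 w0=1 w1=1
  Δ1: clk:0→1
  Δ2: w0:1→0
  Δ3: w2:1→0, w1:1→0
  (3Δ to stable)
t=5 Δ0: clk=1 w2=0 w0=0 w1=0
  Δ1: clk:1→0
  (1Δ to stable)
t=6 Δ0: clk=0 w2=0 w0=0 w1=0
  Δ1: clk:0→1
  Δ2: w0:0→1
  Δ3: w1:0→1
  Δ4: w2:0→1
  (4Δ to stable)
t=7 Δ0: clk=1 w2=1 w0=1 w1=1
  Δ1: clk:1→0
  (1Δ to stable)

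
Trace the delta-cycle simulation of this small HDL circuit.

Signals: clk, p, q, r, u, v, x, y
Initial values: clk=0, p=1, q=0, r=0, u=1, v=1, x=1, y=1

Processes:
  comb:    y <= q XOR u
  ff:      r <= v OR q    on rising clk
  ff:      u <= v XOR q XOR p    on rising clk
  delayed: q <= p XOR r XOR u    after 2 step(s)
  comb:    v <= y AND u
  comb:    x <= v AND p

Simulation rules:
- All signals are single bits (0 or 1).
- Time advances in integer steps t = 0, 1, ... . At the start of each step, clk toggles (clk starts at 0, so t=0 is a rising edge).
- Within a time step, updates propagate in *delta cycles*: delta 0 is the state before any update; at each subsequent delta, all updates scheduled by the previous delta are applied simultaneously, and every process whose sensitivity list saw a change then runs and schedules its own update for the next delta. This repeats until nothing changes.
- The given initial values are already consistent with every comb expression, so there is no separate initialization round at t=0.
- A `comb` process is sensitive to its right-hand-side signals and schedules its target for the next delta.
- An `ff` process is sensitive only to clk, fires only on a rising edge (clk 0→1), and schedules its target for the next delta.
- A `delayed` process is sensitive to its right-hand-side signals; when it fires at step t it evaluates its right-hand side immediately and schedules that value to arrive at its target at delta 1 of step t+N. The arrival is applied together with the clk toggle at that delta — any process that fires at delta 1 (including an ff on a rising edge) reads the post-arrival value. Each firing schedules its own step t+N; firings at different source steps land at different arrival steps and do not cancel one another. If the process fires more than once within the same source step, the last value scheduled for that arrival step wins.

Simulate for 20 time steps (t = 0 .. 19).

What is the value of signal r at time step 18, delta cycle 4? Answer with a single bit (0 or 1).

t0.Δ0 p=1 y=1 u=1 r=0 q=0 clk=0 x=1 v=1
t0.Δ1 p=1 y=1 u=1 r=0 q=0 clk=1 x=1 v=1
t0.Δ2 p=1 y=1 u=0 r=1 q=0 clk=1 x=1 v=1
t0.Δ3 p=1 y=0 u=0 r=1 q=0 clk=1 x=1 v=0
t0.Δ4 p=1 y=0 u=0 r=1 q=0 clk=1 x=0 v=0
t1.Δ0 p=1 y=0 u=0 r=1 q=0 clk=1 x=0 v=0
t1.Δ1 p=1 y=0 u=0 r=1 q=0 clk=0 x=0 v=0
t2.Δ0 p=1 y=0 u=0 r=1 q=0 clk=0 x=0 v=0
t2.Δ1 p=1 y=0 u=0 r=1 q=0 clk=1 x=0 v=0
t2.Δ2 p=1 y=0 u=1 r=0 q=0 clk=1 x=0 v=0
t2.Δ3 p=1 y=1 u=1 r=0 q=0 clk=1 x=0 v=0
t2.Δ4 p=1 y=1 u=1 r=0 q=0 clk=1 x=0 v=1
t2.Δ5 p=1 y=1 u=1 r=0 q=0 clk=1 x=1 v=1
t3.Δ0 p=1 y=1 u=1 r=0 q=0 clk=1 x=1 v=1
t3.Δ1 p=1 y=1 u=1 r=0 q=0 clk=0 x=1 v=1
t4.Δ0 p=1 y=1 u=1 r=0 q=0 clk=0 x=1 v=1
t4.Δ1 p=1 y=1 u=1 r=0 q=0 clk=1 x=1 v=1
t4.Δ2 p=1 y=1 u=0 r=1 q=0 clk=1 x=1 v=1
t4.Δ3 p=1 y=0 u=0 r=1 q=0 clk=1 x=1 v=0
t4.Δ4 p=1 y=0 u=0 r=1 q=0 clk=1 x=0 v=0
t5.Δ0 p=1 y=0 u=0 r=1 q=0 clk=1 x=0 v=0
t5.Δ1 p=1 y=0 u=0 r=1 q=0 clk=0 x=0 v=0
t6.Δ0 p=1 y=0 u=0 r=1 q=0 clk=0 x=0 v=0
t6.Δ1 p=1 y=0 u=0 r=1 q=0 clk=1 x=0 v=0
t6.Δ2 p=1 y=0 u=1 r=0 q=0 clk=1 x=0 v=0
t6.Δ3 p=1 y=1 u=1 r=0 q=0 clk=1 x=0 v=0
t6.Δ4 p=1 y=1 u=1 r=0 q=0 clk=1 x=0 v=1
t6.Δ5 p=1 y=1 u=1 r=0 q=0 clk=1 x=1 v=1
t7.Δ0 p=1 y=1 u=1 r=0 q=0 clk=1 x=1 v=1
t7.Δ1 p=1 y=1 u=1 r=0 q=0 clk=0 x=1 v=1
t8.Δ0 p=1 y=1 u=1 r=0 q=0 clk=0 x=1 v=1
t8.Δ1 p=1 y=1 u=1 r=0 q=0 clk=1 x=1 v=1
t8.Δ2 p=1 y=1 u=0 r=1 q=0 clk=1 x=1 v=1
t8.Δ3 p=1 y=0 u=0 r=1 q=0 clk=1 x=1 v=0
t8.Δ4 p=1 y=0 u=0 r=1 q=0 clk=1 x=0 v=0
t9.Δ0 p=1 y=0 u=0 r=1 q=0 clk=1 x=0 v=0
t9.Δ1 p=1 y=0 u=0 r=1 q=0 clk=0 x=0 v=0
t10.Δ0 p=1 y=0 u=0 r=1 q=0 clk=0 x=0 v=0
t10.Δ1 p=1 y=0 u=0 r=1 q=0 clk=1 x=0 v=0
t10.Δ2 p=1 y=0 u=1 r=0 q=0 clk=1 x=0 v=0
t10.Δ3 p=1 y=1 u=1 r=0 q=0 clk=1 x=0 v=0
t10.Δ4 p=1 y=1 u=1 r=0 q=0 clk=1 x=0 v=1
t10.Δ5 p=1 y=1 u=1 r=0 q=0 clk=1 x=1 v=1
t11.Δ0 p=1 y=1 u=1 r=0 q=0 clk=1 x=1 v=1
t11.Δ1 p=1 y=1 u=1 r=0 q=0 clk=0 x=1 v=1
t12.Δ0 p=1 y=1 u=1 r=0 q=0 clk=0 x=1 v=1
t12.Δ1 p=1 y=1 u=1 r=0 q=0 clk=1 x=1 v=1
t12.Δ2 p=1 y=1 u=0 r=1 q=0 clk=1 x=1 v=1
t12.Δ3 p=1 y=0 u=0 r=1 q=0 clk=1 x=1 v=0
t12.Δ4 p=1 y=0 u=0 r=1 q=0 clk=1 x=0 v=0
t13.Δ0 p=1 y=0 u=0 r=1 q=0 clk=1 x=0 v=0
t13.Δ1 p=1 y=0 u=0 r=1 q=0 clk=0 x=0 v=0
t14.Δ0 p=1 y=0 u=0 r=1 q=0 clk=0 x=0 v=0
t14.Δ1 p=1 y=0 u=0 r=1 q=0 clk=1 x=0 v=0
t14.Δ2 p=1 y=0 u=1 r=0 q=0 clk=1 x=0 v=0
t14.Δ3 p=1 y=1 u=1 r=0 q=0 clk=1 x=0 v=0
t14.Δ4 p=1 y=1 u=1 r=0 q=0 clk=1 x=0 v=1
t14.Δ5 p=1 y=1 u=1 r=0 q=0 clk=1 x=1 v=1
t15.Δ0 p=1 y=1 u=1 r=0 q=0 clk=1 x=1 v=1
t15.Δ1 p=1 y=1 u=1 r=0 q=0 clk=0 x=1 v=1
t16.Δ0 p=1 y=1 u=1 r=0 q=0 clk=0 x=1 v=1
t16.Δ1 p=1 y=1 u=1 r=0 q=0 clk=1 x=1 v=1
t16.Δ2 p=1 y=1 u=0 r=1 q=0 clk=1 x=1 v=1
t16.Δ3 p=1 y=0 u=0 r=1 q=0 clk=1 x=1 v=0
t16.Δ4 p=1 y=0 u=0 r=1 q=0 clk=1 x=0 v=0
t17.Δ0 p=1 y=0 u=0 r=1 q=0 clk=1 x=0 v=0
t17.Δ1 p=1 y=0 u=0 r=1 q=0 clk=0 x=0 v=0
t18.Δ0 p=1 y=0 u=0 r=1 q=0 clk=0 x=0 v=0
t18.Δ1 p=1 y=0 u=0 r=1 q=0 clk=1 x=0 v=0
t18.Δ2 p=1 y=0 u=1 r=0 q=0 clk=1 x=0 v=0
t18.Δ3 p=1 y=1 u=1 r=0 q=0 clk=1 x=0 v=0
t18.Δ4 p=1 y=1 u=1 r=0 q=0 clk=1 x=0 v=1
t18.Δ5 p=1 y=1 u=1 r=0 q=0 clk=1 x=1 v=1
t19.Δ0 p=1 y=1 u=1 r=0 q=0 clk=1 x=1 v=1
t19.Δ1 p=1 y=1 u=1 r=0 q=0 clk=0 x=1 v=1

0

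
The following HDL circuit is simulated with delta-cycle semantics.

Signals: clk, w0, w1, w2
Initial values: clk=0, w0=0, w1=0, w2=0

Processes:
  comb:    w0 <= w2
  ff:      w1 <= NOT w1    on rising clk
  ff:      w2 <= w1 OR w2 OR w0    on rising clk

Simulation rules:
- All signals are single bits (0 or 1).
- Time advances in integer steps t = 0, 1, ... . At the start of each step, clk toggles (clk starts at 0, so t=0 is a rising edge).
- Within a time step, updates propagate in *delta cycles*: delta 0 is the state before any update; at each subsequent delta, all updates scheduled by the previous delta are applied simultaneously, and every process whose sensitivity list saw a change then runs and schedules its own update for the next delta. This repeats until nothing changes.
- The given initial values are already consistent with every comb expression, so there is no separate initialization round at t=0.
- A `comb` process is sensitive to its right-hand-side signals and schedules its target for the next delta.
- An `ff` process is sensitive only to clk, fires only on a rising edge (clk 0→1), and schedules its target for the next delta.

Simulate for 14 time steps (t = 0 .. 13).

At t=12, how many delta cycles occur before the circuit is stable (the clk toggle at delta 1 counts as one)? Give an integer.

2

t0.Δ0 w0=0 w1=0 w2=0 clk=0
t0.Δ1 w0=0 w1=0 w2=0 clk=1
t0.Δ2 w0=0 w1=1 w2=0 clk=1
t1.Δ0 w0=0 w1=1 w2=0 clk=1
t1.Δ1 w0=0 w1=1 w2=0 clk=0
t2.Δ0 w0=0 w1=1 w2=0 clk=0
t2.Δ1 w0=0 w1=1 w2=0 clk=1
t2.Δ2 w0=0 w1=0 w2=1 clk=1
t2.Δ3 w0=1 w1=0 w2=1 clk=1
t3.Δ0 w0=1 w1=0 w2=1 clk=1
t3.Δ1 w0=1 w1=0 w2=1 clk=0
t4.Δ0 w0=1 w1=0 w2=1 clk=0
t4.Δ1 w0=1 w1=0 w2=1 clk=1
t4.Δ2 w0=1 w1=1 w2=1 clk=1
t5.Δ0 w0=1 w1=1 w2=1 clk=1
t5.Δ1 w0=1 w1=1 w2=1 clk=0
t6.Δ0 w0=1 w1=1 w2=1 clk=0
t6.Δ1 w0=1 w1=1 w2=1 clk=1
t6.Δ2 w0=1 w1=0 w2=1 clk=1
t7.Δ0 w0=1 w1=0 w2=1 clk=1
t7.Δ1 w0=1 w1=0 w2=1 clk=0
t8.Δ0 w0=1 w1=0 w2=1 clk=0
t8.Δ1 w0=1 w1=0 w2=1 clk=1
t8.Δ2 w0=1 w1=1 w2=1 clk=1
t9.Δ0 w0=1 w1=1 w2=1 clk=1
t9.Δ1 w0=1 w1=1 w2=1 clk=0
t10.Δ0 w0=1 w1=1 w2=1 clk=0
t10.Δ1 w0=1 w1=1 w2=1 clk=1
t10.Δ2 w0=1 w1=0 w2=1 clk=1
t11.Δ0 w0=1 w1=0 w2=1 clk=1
t11.Δ1 w0=1 w1=0 w2=1 clk=0
t12.Δ0 w0=1 w1=0 w2=1 clk=0
t12.Δ1 w0=1 w1=0 w2=1 clk=1
t12.Δ2 w0=1 w1=1 w2=1 clk=1
t13.Δ0 w0=1 w1=1 w2=1 clk=1
t13.Δ1 w0=1 w1=1 w2=1 clk=0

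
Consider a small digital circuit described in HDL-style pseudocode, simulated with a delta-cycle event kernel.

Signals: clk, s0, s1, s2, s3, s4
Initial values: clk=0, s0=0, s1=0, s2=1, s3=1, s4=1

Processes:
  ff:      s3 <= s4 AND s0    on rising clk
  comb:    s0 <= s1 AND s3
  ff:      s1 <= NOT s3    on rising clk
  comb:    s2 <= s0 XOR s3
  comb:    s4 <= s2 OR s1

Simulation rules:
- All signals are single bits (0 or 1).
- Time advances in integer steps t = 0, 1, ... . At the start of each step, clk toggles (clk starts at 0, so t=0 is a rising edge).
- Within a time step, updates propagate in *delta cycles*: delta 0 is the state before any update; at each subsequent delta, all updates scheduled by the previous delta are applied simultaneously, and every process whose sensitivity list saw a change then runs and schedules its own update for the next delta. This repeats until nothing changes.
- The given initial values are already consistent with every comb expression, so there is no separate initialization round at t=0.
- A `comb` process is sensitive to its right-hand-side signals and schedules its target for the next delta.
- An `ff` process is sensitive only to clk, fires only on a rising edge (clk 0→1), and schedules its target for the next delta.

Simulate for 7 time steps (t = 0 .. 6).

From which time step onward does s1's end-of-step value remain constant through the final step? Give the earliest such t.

t0.Δ0 s3=1 clk=0 s0=0 s4=1 s2=1 s1=0
t0.Δ1 s3=1 clk=1 s0=0 s4=1 s2=1 s1=0
t0.Δ2 s3=0 clk=1 s0=0 s4=1 s2=1 s1=0
t0.Δ3 s3=0 clk=1 s0=0 s4=1 s2=0 s1=0
t0.Δ4 s3=0 clk=1 s0=0 s4=0 s2=0 s1=0
t1.Δ0 s3=0 clk=1 s0=0 s4=0 s2=0 s1=0
t1.Δ1 s3=0 clk=0 s0=0 s4=0 s2=0 s1=0
t2.Δ0 s3=0 clk=0 s0=0 s4=0 s2=0 s1=0
t2.Δ1 s3=0 clk=1 s0=0 s4=0 s2=0 s1=0
t2.Δ2 s3=0 clk=1 s0=0 s4=0 s2=0 s1=1
t2.Δ3 s3=0 clk=1 s0=0 s4=1 s2=0 s1=1
t3.Δ0 s3=0 clk=1 s0=0 s4=1 s2=0 s1=1
t3.Δ1 s3=0 clk=0 s0=0 s4=1 s2=0 s1=1
t4.Δ0 s3=0 clk=0 s0=0 s4=1 s2=0 s1=1
t4.Δ1 s3=0 clk=1 s0=0 s4=1 s2=0 s1=1
t5.Δ0 s3=0 clk=1 s0=0 s4=1 s2=0 s1=1
t5.Δ1 s3=0 clk=0 s0=0 s4=1 s2=0 s1=1
t6.Δ0 s3=0 clk=0 s0=0 s4=1 s2=0 s1=1
t6.Δ1 s3=0 clk=1 s0=0 s4=1 s2=0 s1=1

2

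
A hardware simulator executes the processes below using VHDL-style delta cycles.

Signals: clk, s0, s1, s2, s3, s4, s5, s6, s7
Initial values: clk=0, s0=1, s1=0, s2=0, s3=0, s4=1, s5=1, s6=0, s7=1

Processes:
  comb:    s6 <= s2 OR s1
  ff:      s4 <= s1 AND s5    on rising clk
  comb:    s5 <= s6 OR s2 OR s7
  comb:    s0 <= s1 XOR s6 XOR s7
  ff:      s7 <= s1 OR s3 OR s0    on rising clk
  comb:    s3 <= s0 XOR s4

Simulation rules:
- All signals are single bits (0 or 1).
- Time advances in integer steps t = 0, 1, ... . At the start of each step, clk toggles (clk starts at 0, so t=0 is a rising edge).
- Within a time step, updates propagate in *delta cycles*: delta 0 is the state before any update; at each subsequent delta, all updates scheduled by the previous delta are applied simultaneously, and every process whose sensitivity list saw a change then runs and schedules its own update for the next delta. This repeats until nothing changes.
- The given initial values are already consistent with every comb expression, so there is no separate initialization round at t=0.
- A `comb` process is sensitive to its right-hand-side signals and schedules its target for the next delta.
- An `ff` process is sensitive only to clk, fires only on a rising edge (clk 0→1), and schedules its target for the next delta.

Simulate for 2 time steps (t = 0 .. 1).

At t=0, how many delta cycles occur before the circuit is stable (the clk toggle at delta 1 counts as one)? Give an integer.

t=0 Δ0: clk=0 s4=1 s2=0 s5=1 s0=1 s6=0 s1=0 s7=1 s3=0
  Δ1: clk:0→1
  Δ2: s4:1→0
  Δ3: s3:0→1
  (3Δ to stable)
t=1 Δ0: clk=1 s4=0 s2=0 s5=1 s0=1 s6=0 s1=0 s7=1 s3=1
  Δ1: clk:1→0
  (1Δ to stable)

3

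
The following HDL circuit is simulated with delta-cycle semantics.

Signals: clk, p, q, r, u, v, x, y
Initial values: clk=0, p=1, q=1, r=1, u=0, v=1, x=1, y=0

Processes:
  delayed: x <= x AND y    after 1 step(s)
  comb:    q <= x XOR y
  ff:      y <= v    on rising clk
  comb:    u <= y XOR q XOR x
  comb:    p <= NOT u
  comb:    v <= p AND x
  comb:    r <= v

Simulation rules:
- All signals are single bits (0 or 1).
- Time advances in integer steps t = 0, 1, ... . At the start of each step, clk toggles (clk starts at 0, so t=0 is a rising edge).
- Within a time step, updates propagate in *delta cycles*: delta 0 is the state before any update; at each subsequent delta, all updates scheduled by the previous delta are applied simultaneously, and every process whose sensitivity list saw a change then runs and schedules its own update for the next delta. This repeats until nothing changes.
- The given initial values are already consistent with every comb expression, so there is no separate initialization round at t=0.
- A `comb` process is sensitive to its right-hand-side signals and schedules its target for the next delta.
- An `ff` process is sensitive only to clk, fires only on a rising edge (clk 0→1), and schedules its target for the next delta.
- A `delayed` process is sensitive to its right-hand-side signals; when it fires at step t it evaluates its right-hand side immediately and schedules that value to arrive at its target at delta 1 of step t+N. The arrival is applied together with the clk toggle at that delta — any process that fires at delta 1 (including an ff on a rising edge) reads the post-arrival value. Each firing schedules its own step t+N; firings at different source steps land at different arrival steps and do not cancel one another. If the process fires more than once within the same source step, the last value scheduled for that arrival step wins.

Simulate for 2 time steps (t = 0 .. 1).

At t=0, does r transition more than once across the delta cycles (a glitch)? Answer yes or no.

[bits: clk,y,p,r,v,x,q,u]
t=0: Δ0=00111110 Δ1=10111110 Δ2=11111110 Δ3=11111101 Δ4=11011100 Δ5=11110100 Δ6=11101100 Δ7=11111100 | 7Δ
t=1: Δ0=11111100 Δ1=01111100 | 1Δ

yes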